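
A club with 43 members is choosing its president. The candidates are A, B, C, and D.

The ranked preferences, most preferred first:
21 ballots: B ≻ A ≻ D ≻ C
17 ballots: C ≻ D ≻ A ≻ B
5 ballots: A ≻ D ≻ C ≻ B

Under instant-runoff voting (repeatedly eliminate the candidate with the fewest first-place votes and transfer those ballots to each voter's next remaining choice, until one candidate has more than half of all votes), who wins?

C

Round 1: A 5, B 21, C 17, D 0. D eliminated.
Round 2: A 5, B 21, C 17. A eliminated.
Round 3: B 21, C 22. C has a majority (≥22).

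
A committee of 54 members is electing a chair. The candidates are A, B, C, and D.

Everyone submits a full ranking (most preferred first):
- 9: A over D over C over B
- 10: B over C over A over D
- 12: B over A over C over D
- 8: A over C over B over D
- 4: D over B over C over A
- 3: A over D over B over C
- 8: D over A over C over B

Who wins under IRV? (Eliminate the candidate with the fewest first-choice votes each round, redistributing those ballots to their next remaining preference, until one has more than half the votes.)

Round 1: A 20, B 22, C 0, D 12. C eliminated.
Round 2: A 20, B 22, D 12. D eliminated.
Round 3: A 28, B 26. A has a majority (≥28).

A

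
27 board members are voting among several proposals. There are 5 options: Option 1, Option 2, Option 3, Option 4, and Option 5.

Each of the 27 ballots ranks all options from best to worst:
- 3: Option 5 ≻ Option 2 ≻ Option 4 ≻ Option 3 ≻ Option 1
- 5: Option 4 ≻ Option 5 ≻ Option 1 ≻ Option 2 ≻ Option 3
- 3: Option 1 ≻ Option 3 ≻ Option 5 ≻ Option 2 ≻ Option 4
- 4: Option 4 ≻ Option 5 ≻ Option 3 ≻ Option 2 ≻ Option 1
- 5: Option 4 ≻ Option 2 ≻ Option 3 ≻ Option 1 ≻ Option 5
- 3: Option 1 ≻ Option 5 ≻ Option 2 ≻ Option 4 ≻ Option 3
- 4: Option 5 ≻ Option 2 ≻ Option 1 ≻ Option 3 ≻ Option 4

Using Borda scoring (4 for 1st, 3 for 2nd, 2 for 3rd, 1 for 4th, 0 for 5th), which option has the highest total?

Option 5

Option 1: 3×0 + 5×2 + 3×4 + 4×0 + 5×1 + 3×4 + 4×2 = 47
Option 2: 3×3 + 5×1 + 3×1 + 4×1 + 5×3 + 3×2 + 4×3 = 54
Option 3: 3×1 + 5×0 + 3×3 + 4×2 + 5×2 + 3×0 + 4×1 = 34
Option 4: 3×2 + 5×4 + 3×0 + 4×4 + 5×4 + 3×1 + 4×0 = 65
Option 5: 3×4 + 5×3 + 3×2 + 4×3 + 5×0 + 3×3 + 4×4 = 70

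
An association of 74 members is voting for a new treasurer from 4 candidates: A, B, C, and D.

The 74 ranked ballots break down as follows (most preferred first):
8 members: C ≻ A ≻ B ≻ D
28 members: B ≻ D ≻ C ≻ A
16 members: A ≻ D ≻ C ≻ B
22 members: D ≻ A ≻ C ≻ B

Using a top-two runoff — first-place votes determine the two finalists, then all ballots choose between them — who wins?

Round 1 first-place votes: A 16, B 28, C 8, D 22. B and D advance.
Runoff: B is ranked above D on 36 ballots, D above B on 38.

D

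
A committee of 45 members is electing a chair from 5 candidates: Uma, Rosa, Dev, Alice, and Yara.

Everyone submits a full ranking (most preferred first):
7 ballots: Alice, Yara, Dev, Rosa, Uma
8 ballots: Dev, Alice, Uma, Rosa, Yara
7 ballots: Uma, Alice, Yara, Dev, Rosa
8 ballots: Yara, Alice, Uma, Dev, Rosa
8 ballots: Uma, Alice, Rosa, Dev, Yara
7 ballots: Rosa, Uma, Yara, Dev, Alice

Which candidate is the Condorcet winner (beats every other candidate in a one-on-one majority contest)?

Alice

Alice vs Uma: 23–22
Alice vs Rosa: 38–7
Alice vs Dev: 30–15
Alice vs Yara: 30–15
Alice beats every other candidate.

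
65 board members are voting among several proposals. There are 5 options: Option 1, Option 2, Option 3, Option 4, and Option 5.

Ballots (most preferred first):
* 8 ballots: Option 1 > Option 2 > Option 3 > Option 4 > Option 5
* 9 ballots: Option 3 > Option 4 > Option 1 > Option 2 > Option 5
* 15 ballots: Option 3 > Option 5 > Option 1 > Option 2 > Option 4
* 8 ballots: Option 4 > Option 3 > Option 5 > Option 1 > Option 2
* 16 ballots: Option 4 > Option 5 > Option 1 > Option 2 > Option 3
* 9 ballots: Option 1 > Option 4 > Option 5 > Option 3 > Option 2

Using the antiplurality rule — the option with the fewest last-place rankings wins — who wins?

Option 1

Last-place votes: Option 1 0, Option 2 17, Option 3 16, Option 4 15, Option 5 17.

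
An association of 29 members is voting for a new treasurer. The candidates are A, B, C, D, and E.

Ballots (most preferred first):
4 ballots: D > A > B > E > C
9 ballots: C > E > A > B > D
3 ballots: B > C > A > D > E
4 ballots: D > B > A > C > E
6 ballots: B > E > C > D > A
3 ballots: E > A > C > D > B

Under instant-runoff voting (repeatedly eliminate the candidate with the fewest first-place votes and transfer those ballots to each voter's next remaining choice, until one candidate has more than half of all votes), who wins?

Round 1: A 0, B 9, C 9, D 8, E 3. A eliminated.
Round 2: B 9, C 9, D 8, E 3. E eliminated.
Round 3: B 9, C 12, D 8. D eliminated.
Round 4: B 17, C 12. B has a majority (≥15).

B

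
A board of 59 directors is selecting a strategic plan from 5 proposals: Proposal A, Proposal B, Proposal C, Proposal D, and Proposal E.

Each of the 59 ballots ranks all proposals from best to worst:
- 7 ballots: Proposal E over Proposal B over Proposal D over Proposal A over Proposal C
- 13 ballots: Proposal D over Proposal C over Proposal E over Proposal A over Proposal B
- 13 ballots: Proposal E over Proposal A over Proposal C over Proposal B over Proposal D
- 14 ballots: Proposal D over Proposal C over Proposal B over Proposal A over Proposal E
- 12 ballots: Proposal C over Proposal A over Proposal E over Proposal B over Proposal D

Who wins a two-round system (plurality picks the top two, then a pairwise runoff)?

Proposal E

Round 1 first-place votes: Proposal A 0, Proposal B 0, Proposal C 12, Proposal D 27, Proposal E 20. Proposal D and Proposal E advance.
Runoff: Proposal D is ranked above Proposal E on 27 ballots, Proposal E above Proposal D on 32.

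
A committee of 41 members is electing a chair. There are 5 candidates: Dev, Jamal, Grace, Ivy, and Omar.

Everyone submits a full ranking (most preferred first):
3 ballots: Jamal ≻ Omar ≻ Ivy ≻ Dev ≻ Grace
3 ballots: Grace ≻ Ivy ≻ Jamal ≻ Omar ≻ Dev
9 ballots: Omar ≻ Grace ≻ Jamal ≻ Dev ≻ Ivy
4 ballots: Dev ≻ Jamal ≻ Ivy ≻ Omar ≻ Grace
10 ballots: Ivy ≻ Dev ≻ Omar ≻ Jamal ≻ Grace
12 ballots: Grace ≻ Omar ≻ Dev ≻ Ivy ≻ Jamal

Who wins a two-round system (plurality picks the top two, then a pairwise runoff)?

Round 1 first-place votes: Dev 4, Jamal 3, Grace 15, Ivy 10, Omar 9. Grace and Ivy advance.
Runoff: Grace is ranked above Ivy on 24 ballots, Ivy above Grace on 17.

Grace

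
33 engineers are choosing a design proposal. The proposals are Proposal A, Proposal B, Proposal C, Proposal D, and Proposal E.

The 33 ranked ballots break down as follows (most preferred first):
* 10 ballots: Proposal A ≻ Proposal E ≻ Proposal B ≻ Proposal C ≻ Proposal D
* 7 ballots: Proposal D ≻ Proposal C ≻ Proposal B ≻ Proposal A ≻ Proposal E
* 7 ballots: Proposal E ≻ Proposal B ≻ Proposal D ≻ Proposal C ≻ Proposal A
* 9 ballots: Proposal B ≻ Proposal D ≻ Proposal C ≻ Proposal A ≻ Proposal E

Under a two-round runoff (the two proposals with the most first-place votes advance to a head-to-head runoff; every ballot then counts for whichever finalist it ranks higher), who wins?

Proposal B

Round 1 first-place votes: Proposal A 10, Proposal B 9, Proposal C 0, Proposal D 7, Proposal E 7. Proposal A and Proposal B advance.
Runoff: Proposal A is ranked above Proposal B on 10 ballots, Proposal B above Proposal A on 23.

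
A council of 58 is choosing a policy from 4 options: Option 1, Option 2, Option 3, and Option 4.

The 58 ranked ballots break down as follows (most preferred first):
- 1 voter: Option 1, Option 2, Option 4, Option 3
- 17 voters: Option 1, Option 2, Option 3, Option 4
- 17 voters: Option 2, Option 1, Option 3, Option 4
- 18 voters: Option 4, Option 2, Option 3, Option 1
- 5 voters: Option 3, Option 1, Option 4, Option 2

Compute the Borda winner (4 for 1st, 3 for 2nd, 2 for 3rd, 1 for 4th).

Option 1: 1×4 + 17×4 + 17×3 + 18×1 + 5×3 = 156
Option 2: 1×3 + 17×3 + 17×4 + 18×3 + 5×1 = 181
Option 3: 1×1 + 17×2 + 17×2 + 18×2 + 5×4 = 125
Option 4: 1×2 + 17×1 + 17×1 + 18×4 + 5×2 = 118

Option 2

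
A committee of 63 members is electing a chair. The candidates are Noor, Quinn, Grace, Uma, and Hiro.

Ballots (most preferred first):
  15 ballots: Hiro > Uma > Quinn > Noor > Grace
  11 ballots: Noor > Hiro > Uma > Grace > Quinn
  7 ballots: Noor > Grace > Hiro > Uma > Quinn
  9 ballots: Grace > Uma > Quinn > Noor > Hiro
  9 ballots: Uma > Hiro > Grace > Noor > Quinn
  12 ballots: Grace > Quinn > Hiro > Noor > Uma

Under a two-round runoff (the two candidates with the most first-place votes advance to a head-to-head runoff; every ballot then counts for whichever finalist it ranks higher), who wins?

Noor

Round 1 first-place votes: Noor 18, Quinn 0, Grace 21, Uma 9, Hiro 15. Grace and Noor advance.
Runoff: Grace is ranked above Noor on 30 ballots, Noor above Grace on 33.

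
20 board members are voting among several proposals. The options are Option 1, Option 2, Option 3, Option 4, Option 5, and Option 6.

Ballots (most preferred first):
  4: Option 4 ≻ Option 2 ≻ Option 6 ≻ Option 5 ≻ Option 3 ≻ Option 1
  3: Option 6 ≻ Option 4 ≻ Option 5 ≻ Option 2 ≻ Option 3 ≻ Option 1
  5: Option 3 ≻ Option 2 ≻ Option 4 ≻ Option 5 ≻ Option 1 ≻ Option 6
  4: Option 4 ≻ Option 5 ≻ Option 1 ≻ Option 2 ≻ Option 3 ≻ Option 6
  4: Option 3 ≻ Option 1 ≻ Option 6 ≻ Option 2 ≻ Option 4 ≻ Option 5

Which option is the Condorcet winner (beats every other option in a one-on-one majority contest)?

Option 4

Option 4 vs Option 1: 16–4
Option 4 vs Option 2: 11–9
Option 4 vs Option 3: 11–9
Option 4 vs Option 5: 20–0
Option 4 vs Option 6: 13–7
Option 4 beats every other option.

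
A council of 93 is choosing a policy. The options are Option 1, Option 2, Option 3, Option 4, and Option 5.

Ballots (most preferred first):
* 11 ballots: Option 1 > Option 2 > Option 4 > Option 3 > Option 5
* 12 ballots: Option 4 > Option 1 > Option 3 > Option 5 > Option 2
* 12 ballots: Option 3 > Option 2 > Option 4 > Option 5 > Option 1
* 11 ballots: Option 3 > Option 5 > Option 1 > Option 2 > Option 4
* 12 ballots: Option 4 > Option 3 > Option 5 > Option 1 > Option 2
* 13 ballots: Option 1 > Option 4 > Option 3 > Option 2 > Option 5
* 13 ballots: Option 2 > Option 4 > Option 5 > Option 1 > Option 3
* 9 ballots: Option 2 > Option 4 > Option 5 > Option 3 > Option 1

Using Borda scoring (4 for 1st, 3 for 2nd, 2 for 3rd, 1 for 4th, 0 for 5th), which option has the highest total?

Option 4

Option 1: 11×4 + 12×3 + 12×0 + 11×2 + 12×1 + 13×4 + 13×1 + 9×0 = 179
Option 2: 11×3 + 12×0 + 12×3 + 11×1 + 12×0 + 13×1 + 13×4 + 9×4 = 181
Option 3: 11×1 + 12×2 + 12×4 + 11×4 + 12×3 + 13×2 + 13×0 + 9×1 = 198
Option 4: 11×2 + 12×4 + 12×2 + 11×0 + 12×4 + 13×3 + 13×3 + 9×3 = 247
Option 5: 11×0 + 12×1 + 12×1 + 11×3 + 12×2 + 13×0 + 13×2 + 9×2 = 125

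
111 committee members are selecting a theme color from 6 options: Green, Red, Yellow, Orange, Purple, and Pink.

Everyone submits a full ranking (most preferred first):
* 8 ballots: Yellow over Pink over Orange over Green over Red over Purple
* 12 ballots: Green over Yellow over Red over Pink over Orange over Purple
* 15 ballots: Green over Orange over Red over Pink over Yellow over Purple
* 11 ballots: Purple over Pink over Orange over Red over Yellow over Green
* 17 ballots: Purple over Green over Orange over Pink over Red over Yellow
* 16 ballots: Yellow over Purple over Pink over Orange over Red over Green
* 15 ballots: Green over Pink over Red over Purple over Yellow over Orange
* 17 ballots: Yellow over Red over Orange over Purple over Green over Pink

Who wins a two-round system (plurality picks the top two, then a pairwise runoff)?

Green

Round 1 first-place votes: Green 42, Red 0, Yellow 41, Orange 0, Purple 28, Pink 0. Green and Yellow advance.
Runoff: Green is ranked above Yellow on 59 ballots, Yellow above Green on 52.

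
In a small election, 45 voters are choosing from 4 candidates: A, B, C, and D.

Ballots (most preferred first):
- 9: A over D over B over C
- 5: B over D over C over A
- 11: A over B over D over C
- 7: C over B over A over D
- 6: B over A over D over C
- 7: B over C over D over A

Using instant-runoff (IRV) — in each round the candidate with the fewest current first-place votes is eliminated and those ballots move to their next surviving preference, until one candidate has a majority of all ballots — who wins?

Round 1: A 20, B 18, C 7, D 0. D eliminated.
Round 2: A 20, B 18, C 7. C eliminated.
Round 3: A 20, B 25. B has a majority (≥23).

B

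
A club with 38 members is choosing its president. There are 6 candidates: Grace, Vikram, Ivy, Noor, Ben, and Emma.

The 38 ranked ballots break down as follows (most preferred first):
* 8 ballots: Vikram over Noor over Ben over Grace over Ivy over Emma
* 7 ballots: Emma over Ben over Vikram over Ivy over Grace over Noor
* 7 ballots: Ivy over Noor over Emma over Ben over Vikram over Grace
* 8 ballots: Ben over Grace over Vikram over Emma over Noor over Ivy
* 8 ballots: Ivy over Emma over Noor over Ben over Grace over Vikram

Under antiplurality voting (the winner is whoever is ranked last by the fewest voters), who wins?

Last-place votes: Grace 7, Vikram 8, Ivy 8, Noor 7, Ben 0, Emma 8.

Ben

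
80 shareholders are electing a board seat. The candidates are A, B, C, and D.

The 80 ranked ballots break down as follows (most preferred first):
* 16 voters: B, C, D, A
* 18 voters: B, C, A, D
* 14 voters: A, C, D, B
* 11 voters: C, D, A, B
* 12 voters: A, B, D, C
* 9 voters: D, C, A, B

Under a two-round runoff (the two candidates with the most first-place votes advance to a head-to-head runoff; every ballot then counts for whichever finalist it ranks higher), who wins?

A

Round 1 first-place votes: A 26, B 34, C 11, D 9. B and A advance.
Runoff: B is ranked above A on 34 ballots, A above B on 46.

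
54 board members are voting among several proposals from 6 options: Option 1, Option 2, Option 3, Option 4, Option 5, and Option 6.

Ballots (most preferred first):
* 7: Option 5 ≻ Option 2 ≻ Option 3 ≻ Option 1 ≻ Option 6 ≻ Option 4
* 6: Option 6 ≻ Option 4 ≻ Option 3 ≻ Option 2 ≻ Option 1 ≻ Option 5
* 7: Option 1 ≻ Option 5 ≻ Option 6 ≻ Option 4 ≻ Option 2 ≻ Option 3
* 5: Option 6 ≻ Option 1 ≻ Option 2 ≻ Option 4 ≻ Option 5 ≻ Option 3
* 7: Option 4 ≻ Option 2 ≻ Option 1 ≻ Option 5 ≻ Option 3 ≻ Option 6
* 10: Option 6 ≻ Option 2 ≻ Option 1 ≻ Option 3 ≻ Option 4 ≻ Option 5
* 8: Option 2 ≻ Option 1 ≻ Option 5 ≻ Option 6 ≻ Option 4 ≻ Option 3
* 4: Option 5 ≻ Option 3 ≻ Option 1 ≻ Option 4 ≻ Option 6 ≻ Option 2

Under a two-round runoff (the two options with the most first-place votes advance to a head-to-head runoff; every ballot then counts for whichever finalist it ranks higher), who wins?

Option 5

Round 1 first-place votes: Option 1 7, Option 2 8, Option 3 0, Option 4 7, Option 5 11, Option 6 21. Option 6 and Option 5 advance.
Runoff: Option 6 is ranked above Option 5 on 21 ballots, Option 5 above Option 6 on 33.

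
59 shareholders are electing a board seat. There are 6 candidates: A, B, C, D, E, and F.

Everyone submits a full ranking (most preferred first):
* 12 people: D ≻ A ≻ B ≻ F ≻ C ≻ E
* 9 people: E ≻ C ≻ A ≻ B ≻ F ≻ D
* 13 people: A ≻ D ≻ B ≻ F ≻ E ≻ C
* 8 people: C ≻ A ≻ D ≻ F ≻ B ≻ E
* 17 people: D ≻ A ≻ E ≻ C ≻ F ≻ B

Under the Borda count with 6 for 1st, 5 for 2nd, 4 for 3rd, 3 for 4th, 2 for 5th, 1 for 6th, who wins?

A: 12×5 + 9×4 + 13×6 + 8×5 + 17×5 = 299
B: 12×4 + 9×3 + 13×4 + 8×2 + 17×1 = 160
C: 12×2 + 9×5 + 13×1 + 8×6 + 17×3 = 181
D: 12×6 + 9×1 + 13×5 + 8×4 + 17×6 = 280
E: 12×1 + 9×6 + 13×2 + 8×1 + 17×4 = 168
F: 12×3 + 9×2 + 13×3 + 8×3 + 17×2 = 151

A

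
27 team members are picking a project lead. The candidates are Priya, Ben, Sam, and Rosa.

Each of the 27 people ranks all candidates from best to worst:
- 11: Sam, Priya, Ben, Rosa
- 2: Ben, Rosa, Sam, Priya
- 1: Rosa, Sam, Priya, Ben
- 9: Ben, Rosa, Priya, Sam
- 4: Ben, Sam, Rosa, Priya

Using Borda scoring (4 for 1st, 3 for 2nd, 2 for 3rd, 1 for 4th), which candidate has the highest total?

Ben

Priya: 11×3 + 2×1 + 1×2 + 9×2 + 4×1 = 59
Ben: 11×2 + 2×4 + 1×1 + 9×4 + 4×4 = 83
Sam: 11×4 + 2×2 + 1×3 + 9×1 + 4×3 = 72
Rosa: 11×1 + 2×3 + 1×4 + 9×3 + 4×2 = 56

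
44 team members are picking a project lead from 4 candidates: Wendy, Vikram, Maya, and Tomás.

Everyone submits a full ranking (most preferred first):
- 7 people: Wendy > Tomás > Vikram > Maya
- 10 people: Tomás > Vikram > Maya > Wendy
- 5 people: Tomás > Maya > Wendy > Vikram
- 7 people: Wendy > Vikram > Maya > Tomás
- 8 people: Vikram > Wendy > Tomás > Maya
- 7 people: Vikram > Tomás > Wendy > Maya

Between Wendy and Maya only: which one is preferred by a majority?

Wendy

Wendy is ranked above Maya on 29 ballots; Maya above Wendy on 15.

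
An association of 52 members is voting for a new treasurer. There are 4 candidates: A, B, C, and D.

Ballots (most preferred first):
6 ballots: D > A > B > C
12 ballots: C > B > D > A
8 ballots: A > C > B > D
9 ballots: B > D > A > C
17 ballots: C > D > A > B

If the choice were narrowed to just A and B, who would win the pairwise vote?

A is ranked above B on 31 ballots; B above A on 21.

A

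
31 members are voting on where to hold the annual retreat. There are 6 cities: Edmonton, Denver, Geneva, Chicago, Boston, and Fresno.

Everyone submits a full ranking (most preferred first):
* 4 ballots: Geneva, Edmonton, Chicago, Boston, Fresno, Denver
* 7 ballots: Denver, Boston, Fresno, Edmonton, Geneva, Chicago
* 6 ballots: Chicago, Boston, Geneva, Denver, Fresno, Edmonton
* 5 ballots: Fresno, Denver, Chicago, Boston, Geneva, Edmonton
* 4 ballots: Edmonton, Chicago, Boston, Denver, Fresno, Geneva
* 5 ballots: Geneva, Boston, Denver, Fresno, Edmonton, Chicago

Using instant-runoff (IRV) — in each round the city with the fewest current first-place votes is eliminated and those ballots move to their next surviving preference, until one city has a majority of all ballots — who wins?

Denver

Round 1: Edmonton 4, Denver 7, Geneva 9, Chicago 6, Boston 0, Fresno 5. Boston eliminated.
Round 2: Edmonton 4, Denver 7, Geneva 9, Chicago 6, Fresno 5. Edmonton eliminated.
Round 3: Denver 7, Geneva 9, Chicago 10, Fresno 5. Fresno eliminated.
Round 4: Denver 12, Geneva 9, Chicago 10. Geneva eliminated.
Round 5: Denver 17, Chicago 14. Denver has a majority (≥16).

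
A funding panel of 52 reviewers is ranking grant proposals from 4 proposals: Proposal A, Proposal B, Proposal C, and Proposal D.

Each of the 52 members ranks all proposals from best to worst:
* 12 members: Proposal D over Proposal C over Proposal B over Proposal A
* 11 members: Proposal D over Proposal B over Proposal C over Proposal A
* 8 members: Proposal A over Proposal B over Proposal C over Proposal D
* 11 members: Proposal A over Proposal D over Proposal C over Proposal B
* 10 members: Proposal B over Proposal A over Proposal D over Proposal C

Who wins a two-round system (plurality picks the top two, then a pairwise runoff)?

Round 1 first-place votes: Proposal A 19, Proposal B 10, Proposal C 0, Proposal D 23. Proposal D and Proposal A advance.
Runoff: Proposal D is ranked above Proposal A on 23 ballots, Proposal A above Proposal D on 29.

Proposal A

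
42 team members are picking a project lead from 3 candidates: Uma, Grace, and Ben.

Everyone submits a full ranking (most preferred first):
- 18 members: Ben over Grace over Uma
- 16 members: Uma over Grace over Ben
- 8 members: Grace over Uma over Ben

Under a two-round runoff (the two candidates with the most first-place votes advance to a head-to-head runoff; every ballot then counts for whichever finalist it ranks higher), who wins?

Uma

Round 1 first-place votes: Uma 16, Grace 8, Ben 18. Ben and Uma advance.
Runoff: Ben is ranked above Uma on 18 ballots, Uma above Ben on 24.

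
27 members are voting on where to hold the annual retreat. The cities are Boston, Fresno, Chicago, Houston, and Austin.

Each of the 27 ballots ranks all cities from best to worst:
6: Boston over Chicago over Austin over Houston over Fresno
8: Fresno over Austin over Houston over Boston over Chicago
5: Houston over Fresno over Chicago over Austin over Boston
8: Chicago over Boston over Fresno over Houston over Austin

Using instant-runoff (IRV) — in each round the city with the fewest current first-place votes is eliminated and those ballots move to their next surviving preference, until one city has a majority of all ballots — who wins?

Chicago

Round 1: Boston 6, Fresno 8, Chicago 8, Houston 5, Austin 0. Austin eliminated.
Round 2: Boston 6, Fresno 8, Chicago 8, Houston 5. Houston eliminated.
Round 3: Boston 6, Fresno 13, Chicago 8. Boston eliminated.
Round 4: Fresno 13, Chicago 14. Chicago has a majority (≥14).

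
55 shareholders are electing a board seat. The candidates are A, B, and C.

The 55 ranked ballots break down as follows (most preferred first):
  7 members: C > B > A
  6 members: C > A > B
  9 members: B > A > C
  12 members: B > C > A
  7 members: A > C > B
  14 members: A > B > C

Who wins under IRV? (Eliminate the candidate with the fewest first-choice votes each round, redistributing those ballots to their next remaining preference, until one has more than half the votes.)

Round 1: A 21, B 21, C 13. C eliminated.
Round 2: A 27, B 28. B has a majority (≥28).

B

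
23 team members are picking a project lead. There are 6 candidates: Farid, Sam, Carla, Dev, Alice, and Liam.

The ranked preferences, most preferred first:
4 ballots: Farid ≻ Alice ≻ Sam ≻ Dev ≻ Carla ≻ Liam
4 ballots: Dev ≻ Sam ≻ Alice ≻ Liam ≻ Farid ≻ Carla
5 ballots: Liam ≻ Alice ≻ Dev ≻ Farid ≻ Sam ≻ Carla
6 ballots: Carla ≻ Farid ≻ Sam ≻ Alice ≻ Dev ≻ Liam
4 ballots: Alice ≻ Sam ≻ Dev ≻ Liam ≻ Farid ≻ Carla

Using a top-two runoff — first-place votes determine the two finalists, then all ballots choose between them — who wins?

Liam

Round 1 first-place votes: Farid 4, Sam 0, Carla 6, Dev 4, Alice 4, Liam 5. Carla and Liam advance.
Runoff: Carla is ranked above Liam on 10 ballots, Liam above Carla on 13.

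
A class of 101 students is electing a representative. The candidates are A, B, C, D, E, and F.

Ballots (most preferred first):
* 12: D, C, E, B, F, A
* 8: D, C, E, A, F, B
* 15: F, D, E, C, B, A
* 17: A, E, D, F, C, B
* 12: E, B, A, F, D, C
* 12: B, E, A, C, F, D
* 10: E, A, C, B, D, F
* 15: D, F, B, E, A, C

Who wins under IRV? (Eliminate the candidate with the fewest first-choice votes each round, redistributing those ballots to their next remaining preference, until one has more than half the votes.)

E

Round 1: A 17, B 12, C 0, D 35, E 22, F 15. C eliminated.
Round 2: A 17, B 12, D 35, E 22, F 15. B eliminated.
Round 3: A 17, D 35, E 34, F 15. F eliminated.
Round 4: A 17, D 50, E 34. A eliminated.
Round 5: D 50, E 51. E has a majority (≥51).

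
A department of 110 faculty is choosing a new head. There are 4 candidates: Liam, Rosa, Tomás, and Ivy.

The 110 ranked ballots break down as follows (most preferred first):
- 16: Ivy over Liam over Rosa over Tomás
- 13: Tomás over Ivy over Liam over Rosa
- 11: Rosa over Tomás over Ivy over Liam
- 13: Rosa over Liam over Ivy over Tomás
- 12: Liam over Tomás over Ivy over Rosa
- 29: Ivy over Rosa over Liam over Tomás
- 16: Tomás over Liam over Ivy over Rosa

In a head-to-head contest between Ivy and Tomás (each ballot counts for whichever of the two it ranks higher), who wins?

Ivy is ranked above Tomás on 58 ballots; Tomás above Ivy on 52.

Ivy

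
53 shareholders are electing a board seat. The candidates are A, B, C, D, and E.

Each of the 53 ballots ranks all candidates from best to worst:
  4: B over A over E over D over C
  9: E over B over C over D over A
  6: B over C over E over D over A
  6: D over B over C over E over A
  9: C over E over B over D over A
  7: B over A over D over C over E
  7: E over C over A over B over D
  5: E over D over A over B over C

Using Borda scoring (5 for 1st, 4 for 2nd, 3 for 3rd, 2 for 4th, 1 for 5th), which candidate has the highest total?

A: 4×4 + 9×1 + 6×1 + 6×1 + 9×1 + 7×4 + 7×3 + 5×3 = 110
B: 4×5 + 9×4 + 6×5 + 6×4 + 9×3 + 7×5 + 7×2 + 5×2 = 196
C: 4×1 + 9×3 + 6×4 + 6×3 + 9×5 + 7×2 + 7×4 + 5×1 = 165
D: 4×2 + 9×2 + 6×2 + 6×5 + 9×2 + 7×3 + 7×1 + 5×4 = 134
E: 4×3 + 9×5 + 6×3 + 6×2 + 9×4 + 7×1 + 7×5 + 5×5 = 190

B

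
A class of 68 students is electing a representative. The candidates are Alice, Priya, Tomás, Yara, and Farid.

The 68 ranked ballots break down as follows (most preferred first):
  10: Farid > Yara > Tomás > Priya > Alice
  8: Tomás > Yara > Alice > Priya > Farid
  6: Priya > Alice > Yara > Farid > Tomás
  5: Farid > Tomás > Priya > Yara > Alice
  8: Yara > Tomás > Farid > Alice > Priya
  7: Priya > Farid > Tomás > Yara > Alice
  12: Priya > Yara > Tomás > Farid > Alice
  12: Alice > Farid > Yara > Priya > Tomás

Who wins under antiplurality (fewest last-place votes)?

Last-place votes: Alice 34, Priya 8, Tomás 18, Yara 0, Farid 8.

Yara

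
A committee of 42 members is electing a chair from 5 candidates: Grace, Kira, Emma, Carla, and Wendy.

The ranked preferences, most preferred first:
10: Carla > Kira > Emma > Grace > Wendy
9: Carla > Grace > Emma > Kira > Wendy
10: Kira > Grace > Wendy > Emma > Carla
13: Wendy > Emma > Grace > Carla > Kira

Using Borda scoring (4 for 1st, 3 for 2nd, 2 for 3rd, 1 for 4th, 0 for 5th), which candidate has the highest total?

Grace

Grace: 10×1 + 9×3 + 10×3 + 13×2 = 93
Kira: 10×3 + 9×1 + 10×4 + 13×0 = 79
Emma: 10×2 + 9×2 + 10×1 + 13×3 = 87
Carla: 10×4 + 9×4 + 10×0 + 13×1 = 89
Wendy: 10×0 + 9×0 + 10×2 + 13×4 = 72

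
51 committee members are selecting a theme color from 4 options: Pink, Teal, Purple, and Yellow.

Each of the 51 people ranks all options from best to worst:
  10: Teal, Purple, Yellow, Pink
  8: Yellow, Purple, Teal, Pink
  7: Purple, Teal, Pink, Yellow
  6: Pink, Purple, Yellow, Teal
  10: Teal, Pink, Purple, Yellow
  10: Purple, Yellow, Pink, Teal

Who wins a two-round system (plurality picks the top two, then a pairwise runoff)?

Round 1 first-place votes: Pink 6, Teal 20, Purple 17, Yellow 8. Teal and Purple advance.
Runoff: Teal is ranked above Purple on 20 ballots, Purple above Teal on 31.

Purple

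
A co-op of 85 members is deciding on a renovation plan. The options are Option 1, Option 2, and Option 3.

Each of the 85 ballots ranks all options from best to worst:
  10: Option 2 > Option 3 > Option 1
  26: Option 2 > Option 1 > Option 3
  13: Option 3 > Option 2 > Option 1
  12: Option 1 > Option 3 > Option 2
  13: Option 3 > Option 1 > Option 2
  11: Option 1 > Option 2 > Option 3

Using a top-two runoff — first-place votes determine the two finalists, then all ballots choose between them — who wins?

Round 1 first-place votes: Option 1 23, Option 2 36, Option 3 26. Option 2 and Option 3 advance.
Runoff: Option 2 is ranked above Option 3 on 47 ballots, Option 3 above Option 2 on 38.

Option 2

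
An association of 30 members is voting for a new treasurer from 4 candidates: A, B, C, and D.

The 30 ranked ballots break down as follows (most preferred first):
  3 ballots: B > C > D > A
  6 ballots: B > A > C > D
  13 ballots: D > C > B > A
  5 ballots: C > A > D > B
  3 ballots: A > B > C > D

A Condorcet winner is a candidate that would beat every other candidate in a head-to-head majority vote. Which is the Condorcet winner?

C

C vs A: 21–9
C vs B: 18–12
C vs D: 17–13
C beats every other candidate.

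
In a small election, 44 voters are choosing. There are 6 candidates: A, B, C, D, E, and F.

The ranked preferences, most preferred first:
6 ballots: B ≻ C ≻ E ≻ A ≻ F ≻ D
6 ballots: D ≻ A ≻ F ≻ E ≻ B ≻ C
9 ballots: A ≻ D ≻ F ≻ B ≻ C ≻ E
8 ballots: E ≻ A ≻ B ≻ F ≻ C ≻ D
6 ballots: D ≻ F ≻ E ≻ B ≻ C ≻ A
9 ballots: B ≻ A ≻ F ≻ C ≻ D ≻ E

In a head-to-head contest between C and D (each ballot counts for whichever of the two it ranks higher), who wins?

C

C is ranked above D on 23 ballots; D above C on 21.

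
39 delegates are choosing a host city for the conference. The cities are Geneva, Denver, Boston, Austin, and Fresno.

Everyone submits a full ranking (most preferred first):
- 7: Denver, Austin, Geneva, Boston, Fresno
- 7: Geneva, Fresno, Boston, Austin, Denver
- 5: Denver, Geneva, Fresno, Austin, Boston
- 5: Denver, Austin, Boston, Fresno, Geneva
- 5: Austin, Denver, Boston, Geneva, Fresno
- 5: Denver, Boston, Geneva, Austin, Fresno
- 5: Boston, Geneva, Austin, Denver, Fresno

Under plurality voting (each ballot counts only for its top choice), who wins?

First-place votes: Geneva 7, Denver 22, Boston 5, Austin 5, Fresno 0.

Denver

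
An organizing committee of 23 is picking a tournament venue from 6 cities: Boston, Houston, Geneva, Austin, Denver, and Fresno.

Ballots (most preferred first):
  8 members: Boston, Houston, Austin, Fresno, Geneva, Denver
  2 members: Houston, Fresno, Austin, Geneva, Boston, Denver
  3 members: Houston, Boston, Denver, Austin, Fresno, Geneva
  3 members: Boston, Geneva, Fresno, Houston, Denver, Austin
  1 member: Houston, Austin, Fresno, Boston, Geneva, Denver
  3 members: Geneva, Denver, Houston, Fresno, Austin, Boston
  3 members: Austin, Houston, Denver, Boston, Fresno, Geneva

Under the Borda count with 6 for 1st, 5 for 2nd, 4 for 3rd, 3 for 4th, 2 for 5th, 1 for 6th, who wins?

Houston

Boston: 8×6 + 2×2 + 3×5 + 3×6 + 1×3 + 3×1 + 3×3 = 100
Houston: 8×5 + 2×6 + 3×6 + 3×3 + 1×6 + 3×4 + 3×5 = 112
Geneva: 8×2 + 2×3 + 3×1 + 3×5 + 1×2 + 3×6 + 3×1 = 63
Austin: 8×4 + 2×4 + 3×3 + 3×1 + 1×5 + 3×2 + 3×6 = 81
Denver: 8×1 + 2×1 + 3×4 + 3×2 + 1×1 + 3×5 + 3×4 = 56
Fresno: 8×3 + 2×5 + 3×2 + 3×4 + 1×4 + 3×3 + 3×2 = 71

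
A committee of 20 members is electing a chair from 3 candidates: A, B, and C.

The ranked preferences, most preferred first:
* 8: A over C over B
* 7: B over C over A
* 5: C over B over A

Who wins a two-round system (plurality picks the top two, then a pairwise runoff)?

B

Round 1 first-place votes: A 8, B 7, C 5. A and B advance.
Runoff: A is ranked above B on 8 ballots, B above A on 12.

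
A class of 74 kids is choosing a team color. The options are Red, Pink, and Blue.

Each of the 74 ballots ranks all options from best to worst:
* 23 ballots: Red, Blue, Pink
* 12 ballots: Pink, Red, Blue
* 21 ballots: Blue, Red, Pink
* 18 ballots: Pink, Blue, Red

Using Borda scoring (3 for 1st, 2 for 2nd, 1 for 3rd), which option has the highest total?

Blue

Red: 23×3 + 12×2 + 21×2 + 18×1 = 153
Pink: 23×1 + 12×3 + 21×1 + 18×3 = 134
Blue: 23×2 + 12×1 + 21×3 + 18×2 = 157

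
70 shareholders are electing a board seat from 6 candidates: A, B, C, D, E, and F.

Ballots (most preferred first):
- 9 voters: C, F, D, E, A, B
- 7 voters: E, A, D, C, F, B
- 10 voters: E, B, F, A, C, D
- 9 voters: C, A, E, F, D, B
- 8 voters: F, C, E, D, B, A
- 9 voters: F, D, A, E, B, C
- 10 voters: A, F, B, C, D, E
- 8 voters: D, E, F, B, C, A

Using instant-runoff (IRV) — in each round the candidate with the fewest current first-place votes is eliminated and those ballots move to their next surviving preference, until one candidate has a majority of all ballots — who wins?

F

Round 1: A 10, B 0, C 18, D 8, E 17, F 17. B eliminated.
Round 2: A 10, C 18, D 8, E 17, F 17. D eliminated.
Round 3: A 10, C 18, E 25, F 17. A eliminated.
Round 4: C 18, E 25, F 27. C eliminated.
Round 5: E 34, F 36. F has a majority (≥36).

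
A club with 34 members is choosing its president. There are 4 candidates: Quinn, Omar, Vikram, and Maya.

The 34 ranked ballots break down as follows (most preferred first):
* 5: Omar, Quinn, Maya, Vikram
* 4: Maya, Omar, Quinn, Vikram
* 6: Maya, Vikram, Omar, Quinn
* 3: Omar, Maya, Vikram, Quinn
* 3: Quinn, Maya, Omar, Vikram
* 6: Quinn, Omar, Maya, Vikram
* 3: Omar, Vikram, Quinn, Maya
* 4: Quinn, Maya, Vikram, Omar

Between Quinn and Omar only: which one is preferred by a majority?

Quinn is ranked above Omar on 13 ballots; Omar above Quinn on 21.

Omar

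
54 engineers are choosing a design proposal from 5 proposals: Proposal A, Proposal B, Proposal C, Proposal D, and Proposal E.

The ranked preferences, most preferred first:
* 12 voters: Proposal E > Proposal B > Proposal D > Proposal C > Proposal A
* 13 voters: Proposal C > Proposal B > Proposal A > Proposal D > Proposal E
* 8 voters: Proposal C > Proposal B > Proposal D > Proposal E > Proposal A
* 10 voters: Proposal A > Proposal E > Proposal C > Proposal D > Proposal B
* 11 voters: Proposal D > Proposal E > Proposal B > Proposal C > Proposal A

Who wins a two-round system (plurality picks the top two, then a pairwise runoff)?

Proposal E

Round 1 first-place votes: Proposal A 10, Proposal B 0, Proposal C 21, Proposal D 11, Proposal E 12. Proposal C and Proposal E advance.
Runoff: Proposal C is ranked above Proposal E on 21 ballots, Proposal E above Proposal C on 33.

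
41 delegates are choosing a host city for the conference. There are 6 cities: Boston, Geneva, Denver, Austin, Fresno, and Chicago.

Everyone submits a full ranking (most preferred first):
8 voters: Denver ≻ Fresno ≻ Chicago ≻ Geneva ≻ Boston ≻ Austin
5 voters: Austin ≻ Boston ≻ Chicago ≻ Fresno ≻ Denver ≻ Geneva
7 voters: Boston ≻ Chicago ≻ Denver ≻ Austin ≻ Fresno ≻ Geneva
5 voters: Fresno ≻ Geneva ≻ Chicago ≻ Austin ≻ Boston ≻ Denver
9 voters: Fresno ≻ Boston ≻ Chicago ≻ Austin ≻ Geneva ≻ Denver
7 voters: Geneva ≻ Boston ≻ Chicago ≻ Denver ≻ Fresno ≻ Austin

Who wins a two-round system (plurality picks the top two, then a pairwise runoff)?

Round 1 first-place votes: Boston 7, Geneva 7, Denver 8, Austin 5, Fresno 14, Chicago 0. Fresno and Denver advance.
Runoff: Fresno is ranked above Denver on 19 ballots, Denver above Fresno on 22.

Denver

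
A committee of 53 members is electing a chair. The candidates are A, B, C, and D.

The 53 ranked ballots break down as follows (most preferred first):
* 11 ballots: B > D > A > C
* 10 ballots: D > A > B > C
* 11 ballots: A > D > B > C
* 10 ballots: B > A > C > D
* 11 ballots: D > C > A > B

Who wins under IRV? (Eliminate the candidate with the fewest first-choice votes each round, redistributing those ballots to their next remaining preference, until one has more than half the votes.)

Round 1: A 11, B 21, C 0, D 21. C eliminated.
Round 2: A 11, B 21, D 21. A eliminated.
Round 3: B 21, D 32. D has a majority (≥27).

D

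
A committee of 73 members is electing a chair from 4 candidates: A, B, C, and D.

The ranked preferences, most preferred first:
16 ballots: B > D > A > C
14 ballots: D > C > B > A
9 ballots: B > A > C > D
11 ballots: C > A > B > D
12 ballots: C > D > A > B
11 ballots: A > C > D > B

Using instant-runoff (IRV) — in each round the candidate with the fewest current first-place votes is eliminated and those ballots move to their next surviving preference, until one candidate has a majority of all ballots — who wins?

Round 1: A 11, B 25, C 23, D 14. A eliminated.
Round 2: B 25, C 34, D 14. D eliminated.
Round 3: B 25, C 48. C has a majority (≥37).

C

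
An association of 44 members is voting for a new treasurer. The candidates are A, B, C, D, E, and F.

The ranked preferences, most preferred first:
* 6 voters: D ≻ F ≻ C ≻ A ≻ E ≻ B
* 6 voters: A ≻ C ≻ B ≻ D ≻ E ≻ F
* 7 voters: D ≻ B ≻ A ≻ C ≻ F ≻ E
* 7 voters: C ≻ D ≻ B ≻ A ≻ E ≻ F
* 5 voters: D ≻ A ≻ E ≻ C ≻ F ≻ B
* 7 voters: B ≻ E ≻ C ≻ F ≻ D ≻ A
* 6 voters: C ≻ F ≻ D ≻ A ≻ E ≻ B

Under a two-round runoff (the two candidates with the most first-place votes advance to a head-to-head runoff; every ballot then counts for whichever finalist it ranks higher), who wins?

C

Round 1 first-place votes: A 6, B 7, C 13, D 18, E 0, F 0. D and C advance.
Runoff: D is ranked above C on 18 ballots, C above D on 26.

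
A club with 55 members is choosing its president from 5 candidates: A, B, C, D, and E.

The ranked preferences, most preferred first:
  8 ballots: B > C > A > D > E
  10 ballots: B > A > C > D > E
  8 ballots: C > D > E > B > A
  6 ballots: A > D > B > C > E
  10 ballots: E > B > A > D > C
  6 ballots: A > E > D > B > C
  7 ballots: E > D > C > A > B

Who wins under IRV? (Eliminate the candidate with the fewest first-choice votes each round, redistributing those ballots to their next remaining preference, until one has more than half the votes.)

Round 1: A 12, B 18, C 8, D 0, E 17. D eliminated.
Round 2: A 12, B 18, C 8, E 17. C eliminated.
Round 3: A 12, B 18, E 25. A eliminated.
Round 4: B 24, E 31. E has a majority (≥28).

E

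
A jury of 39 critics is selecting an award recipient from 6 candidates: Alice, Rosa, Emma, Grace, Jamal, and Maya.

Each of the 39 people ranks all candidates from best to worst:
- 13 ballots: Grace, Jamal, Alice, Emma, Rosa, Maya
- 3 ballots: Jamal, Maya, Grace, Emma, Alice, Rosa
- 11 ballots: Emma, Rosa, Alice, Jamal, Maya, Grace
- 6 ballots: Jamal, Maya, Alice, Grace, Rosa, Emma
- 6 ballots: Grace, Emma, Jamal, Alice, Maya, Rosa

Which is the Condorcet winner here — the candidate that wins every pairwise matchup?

Jamal

Jamal vs Alice: 28–11
Jamal vs Rosa: 28–11
Jamal vs Emma: 22–17
Jamal vs Grace: 20–19
Jamal vs Maya: 39–0
Jamal beats every other candidate.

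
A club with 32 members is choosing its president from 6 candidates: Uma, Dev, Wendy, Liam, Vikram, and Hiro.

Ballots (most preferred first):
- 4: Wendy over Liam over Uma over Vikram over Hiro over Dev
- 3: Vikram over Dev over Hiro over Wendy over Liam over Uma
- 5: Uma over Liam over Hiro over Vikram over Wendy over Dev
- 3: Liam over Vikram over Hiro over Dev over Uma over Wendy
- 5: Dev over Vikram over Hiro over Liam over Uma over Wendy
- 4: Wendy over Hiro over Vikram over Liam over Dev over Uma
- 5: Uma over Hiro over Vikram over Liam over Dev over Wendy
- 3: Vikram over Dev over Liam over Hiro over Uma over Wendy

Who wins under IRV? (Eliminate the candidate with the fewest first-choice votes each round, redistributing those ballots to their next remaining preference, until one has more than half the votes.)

Vikram

Round 1: Uma 10, Dev 5, Wendy 8, Liam 3, Vikram 6, Hiro 0. Hiro eliminated.
Round 2: Uma 10, Dev 5, Wendy 8, Liam 3, Vikram 6. Liam eliminated.
Round 3: Uma 10, Dev 5, Wendy 8, Vikram 9. Dev eliminated.
Round 4: Uma 10, Wendy 8, Vikram 14. Wendy eliminated.
Round 5: Uma 14, Vikram 18. Vikram has a majority (≥17).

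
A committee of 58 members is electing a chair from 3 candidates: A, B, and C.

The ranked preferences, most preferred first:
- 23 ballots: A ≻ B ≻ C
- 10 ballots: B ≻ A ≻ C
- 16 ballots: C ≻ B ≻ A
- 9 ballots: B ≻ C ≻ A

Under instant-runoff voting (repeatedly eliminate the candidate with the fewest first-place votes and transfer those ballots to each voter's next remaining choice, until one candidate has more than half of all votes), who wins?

B

Round 1: A 23, B 19, C 16. C eliminated.
Round 2: A 23, B 35. B has a majority (≥30).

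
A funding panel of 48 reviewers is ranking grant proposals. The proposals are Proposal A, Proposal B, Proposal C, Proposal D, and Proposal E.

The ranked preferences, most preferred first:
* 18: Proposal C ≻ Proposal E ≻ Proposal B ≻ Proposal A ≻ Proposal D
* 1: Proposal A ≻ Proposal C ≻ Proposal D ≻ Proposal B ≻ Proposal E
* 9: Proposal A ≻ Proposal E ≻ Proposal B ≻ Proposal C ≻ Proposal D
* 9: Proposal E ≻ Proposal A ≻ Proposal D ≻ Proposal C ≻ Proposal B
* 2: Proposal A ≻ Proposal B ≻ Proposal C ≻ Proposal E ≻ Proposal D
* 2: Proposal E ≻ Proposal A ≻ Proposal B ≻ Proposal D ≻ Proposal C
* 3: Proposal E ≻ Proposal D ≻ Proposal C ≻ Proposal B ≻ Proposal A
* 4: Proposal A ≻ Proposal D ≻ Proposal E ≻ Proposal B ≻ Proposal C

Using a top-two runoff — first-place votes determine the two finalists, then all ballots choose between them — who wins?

Round 1 first-place votes: Proposal A 16, Proposal B 0, Proposal C 18, Proposal D 0, Proposal E 14. Proposal C and Proposal A advance.
Runoff: Proposal C is ranked above Proposal A on 21 ballots, Proposal A above Proposal C on 27.

Proposal A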